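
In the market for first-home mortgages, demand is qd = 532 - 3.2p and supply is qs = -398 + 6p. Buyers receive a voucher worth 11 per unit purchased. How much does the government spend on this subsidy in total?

Government cost = 58564/23

Pre-subsidy: 532 - 3.2p = -398 + 6p gives p* = 2325/23, q* = 4796/23.
With the rebate, buyers effectively pay pb = ps − 11, where ps is the price sellers receive.
Demand in terms of ps becomes qd = 532 − 3.2(ps − 11) = 567.2 - 3.2ps. Setting this equal to supply: 567.2 - 3.2ps = -398 + 6ps, so ps = 2413/23.
Buyers pay pb = 2413/23 − 11 = 2160/23; q' = -398 + 6·(2413/23) = 5324/23.
Government outlay = subsidy × quantity = 11 × 5324/23 = 58564/23.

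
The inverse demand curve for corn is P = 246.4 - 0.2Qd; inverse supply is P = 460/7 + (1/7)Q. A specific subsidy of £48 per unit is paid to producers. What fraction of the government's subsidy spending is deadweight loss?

DWL / government spending = 70/667

Pre-subsidy: 246.4 - 0.2Q = 460/7 + (1/7)Q gives Q* = 527 and P* = 141.
With the subsidy, sellers receive Ps = Pb + 48 for each unit, where Pb is the price buyers pay.
On the curves, Pb = 246.4 - 0.2Q and Ps = 460/7 + (1/7)Q; the wedge Ps − Pb = 48 gives 460/7 + (1/7)Q − (246.4 - 0.2Q) = 48, so Q' = 667.
Then Pb = 246.4 − 0.2·667 = 113 and Ps = 460/7 + (1/7)·667 = 161.
ΔCS = ½(527 + 667)(141 − 113) = 16716; ΔPS = ½(527 + 667)(161 − 141) = 11940.
Government spending = 48 × 667 = 32016.
DWL = ½ × 48 × (667 − 527) = 3360; fraction = 3360 / 32016 = 70/667.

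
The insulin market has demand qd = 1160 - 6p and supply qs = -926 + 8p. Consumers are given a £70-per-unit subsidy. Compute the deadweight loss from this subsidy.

Pre-subsidy: 1160 - 6p = -926 + 8p gives p* = 149, q* = 266.
With the rebate, buyers effectively pay pb = ps − 70, where ps is the price sellers receive.
Demand in terms of ps becomes qd = 1160 − 6(ps − 70) = 1580 - 6ps. Setting this equal to supply: 1580 - 6ps = -926 + 8ps, so ps = 179.
Buyers pay pb = 179 − 70 = 109; q' = -926 + 8·179 = 506.
The subsidy expands output by 506 − 266 = 240 past the efficient level; on those units the gap between marginal cost and willingness to pay runs from 0 up to 70.
DWL = ½ × 70 × 240 = 8400.

Deadweight loss = £8400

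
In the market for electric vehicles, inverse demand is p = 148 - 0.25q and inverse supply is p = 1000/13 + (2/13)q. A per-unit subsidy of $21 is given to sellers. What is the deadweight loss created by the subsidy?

Pre-subsidy: 148 - 0.25q = 1000/13 + (2/13)q gives q* = 176 and p* = 104.
With the subsidy, sellers receive ps = pb + 21 for each unit, where pb is the price buyers pay.
On the curves, pb = 148 - 0.25q and ps = 1000/13 + (2/13)q; the wedge ps − pb = 21 gives 1000/13 + (2/13)q − (148 - 0.25q) = 21, so q' = 228.
Then pb = 148 − 0.25·228 = 91 and ps = 1000/13 + (2/13)·228 = 112.
The subsidy expands output by 228 − 176 = 52 past the efficient level; on those units the gap between marginal cost and willingness to pay runs from 0 up to 21.
DWL = ½ × 21 × 52 = 546.

Deadweight loss = $546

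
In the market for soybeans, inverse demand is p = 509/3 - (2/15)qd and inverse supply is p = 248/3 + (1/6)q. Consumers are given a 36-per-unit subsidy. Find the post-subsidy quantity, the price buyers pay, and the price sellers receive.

Pre-subsidy: 509/3 - (2/15)q = 248/3 + (1/6)q gives q* = 290 and p* = 131.
With the rebate, buyers effectively pay pb = ps − 36, where ps is the price sellers receive.
On the curves, pb = 509/3 - (2/15)q and ps = 248/3 + (1/6)q; the wedge ps − pb = 36 gives 248/3 + (1/6)q − (509/3 - (2/15)q) = 36, so q' = 410.
Then pb = 509/3 − (2/15)·410 = 115 and ps = 248/3 + (1/6)·410 = 151.

q' = 410; buyers pay 115; sellers receive 151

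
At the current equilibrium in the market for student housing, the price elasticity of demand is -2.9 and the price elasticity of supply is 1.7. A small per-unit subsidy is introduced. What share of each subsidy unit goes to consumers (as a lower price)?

For a small subsidy around the equilibrium, the benefit split depends on the relative slopes, which at a point are proportional to the elasticities.
Buyer share = εs/(εs + |εd|) = 1.7/(1.7 + 2.9) = 17/46; seller share = |εd|/(εs + |εd|) = 29/46.

Consumer share = 17/46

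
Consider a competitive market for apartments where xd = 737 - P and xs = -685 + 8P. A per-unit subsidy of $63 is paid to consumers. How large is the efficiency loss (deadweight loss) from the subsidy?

Deadweight loss = $1764

Pre-subsidy: 737 - P = -685 + 8P gives P* = 158, x* = 579.
With the rebate, buyers effectively pay Pb = Ps − 63, where Ps is the price sellers receive.
Demand in terms of Ps becomes xd = 737 − 1(Ps − 63) = 800 - Ps. Setting this equal to supply: 800 - Ps = -685 + 8Ps, so Ps = 165.
Buyers pay Pb = 165 − 63 = 102; x' = -685 + 8·165 = 635.
The subsidy expands output by 635 − 579 = 56 past the efficient level; on those units the gap between marginal cost and willingness to pay runs from 0 up to 63.
DWL = ½ × 63 × 56 = 1764.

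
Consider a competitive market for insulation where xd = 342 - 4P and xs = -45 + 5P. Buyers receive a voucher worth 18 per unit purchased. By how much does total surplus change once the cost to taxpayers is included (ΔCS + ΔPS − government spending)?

Pre-subsidy: 342 - 4P = -45 + 5P gives P* = 43, x* = 170.
With the rebate, buyers effectively pay Pb = Ps − 18, where Ps is the price sellers receive.
Demand in terms of Ps becomes xd = 342 − 4(Ps − 18) = 414 - 4Ps. Setting this equal to supply: 414 - 4Ps = -45 + 5Ps, so Ps = 51.
Buyers pay Pb = 51 − 18 = 33; x' = -45 + 5·51 = 210.
ΔCS = ½(170 + 210)(43 − 33) = 1900; ΔPS = ½(170 + 210)(51 − 43) = 1520.
Government spending = 18 × 210 = 3780.
Net change = 1900 + 1520 − 3780 = -360. The loss equals the DWL triangle ½·18·40.

Net change in total surplus = -360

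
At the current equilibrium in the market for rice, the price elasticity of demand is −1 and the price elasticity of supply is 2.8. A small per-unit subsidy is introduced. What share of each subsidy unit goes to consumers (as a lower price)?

Consumer share = 14/19

For a small subsidy around the equilibrium, the benefit split depends on the relative slopes, which at a point are proportional to the elasticities.
Buyer share = εs/(εs + |εd|) = 2.8/(2.8 + 1) = 14/19; seller share = |εd|/(εs + |εd|) = 5/19.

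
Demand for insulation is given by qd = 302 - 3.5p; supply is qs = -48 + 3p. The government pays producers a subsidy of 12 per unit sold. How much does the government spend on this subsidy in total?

Pre-subsidy: 302 - 3.5p = -48 + 3p gives p* = 700/13, q* = 1476/13.
With the subsidy, sellers receive ps = pb + 12 for each unit, where pb is the price buyers pay.
Supply in terms of pb becomes qs = -48 + 3(pb + 12) = -12 + 3pb. Setting this equal to demand: 302 - 3.5pb = -12 + 3pb, so pb = 628/13.
Sellers receive ps = 628/13 + 12 = 784/13; q' = 302 − 3.5·(628/13) = 1728/13.
Government outlay = subsidy × quantity = 12 × 1728/13 = 20736/13.

Government cost = 20736/13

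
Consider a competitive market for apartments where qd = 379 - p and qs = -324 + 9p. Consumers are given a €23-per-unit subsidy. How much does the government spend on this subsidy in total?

Pre-subsidy: 379 - p = -324 + 9p gives p* = 70.3, q* = 308.7.
With the rebate, buyers effectively pay pb = ps − 23, where ps is the price sellers receive.
Demand in terms of ps becomes qd = 379 − 1(ps − 23) = 402 - ps. Setting this equal to supply: 402 - ps = -324 + 9ps, so ps = 72.6.
Buyers pay pb = 72.6 − 23 = 49.6; q' = -324 + 9·72.6 = 329.4.
Government outlay = subsidy × quantity = 23 × 329.4 = 7576.2.

Government cost = €7576.2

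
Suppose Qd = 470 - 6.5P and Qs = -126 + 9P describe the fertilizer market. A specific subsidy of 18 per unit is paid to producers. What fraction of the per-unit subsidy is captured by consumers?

Pre-subsidy: 470 - 6.5P = -126 + 9P gives P* = 1192/31, Q* = 6822/31.
With the subsidy, sellers receive Ps = Pb + 18 for each unit, where Pb is the price buyers pay.
Supply in terms of Pb becomes Qs = -126 + 9(Pb + 18) = 36 + 9Pb. Setting this equal to demand: 470 - 6.5Pb = 36 + 9Pb, so Pb = 28.
Sellers receive Ps = 28 + 18 = 46; Q' = 470 − 6.5·28 = 288.
Buyers' price falls by P* − Pb = 1192/31 − 28 = 324/31; sellers' price rises by Ps − P* = 46 − 1192/31 = 234/31.
So consumers capture (324/31)/18 = 18/31 of each unit of subsidy.

Consumer share = 18/31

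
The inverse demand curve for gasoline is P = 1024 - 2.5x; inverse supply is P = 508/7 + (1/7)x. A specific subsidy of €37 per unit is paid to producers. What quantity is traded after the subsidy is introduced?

Pre-subsidy: 1024 - 2.5x = 508/7 + (1/7)x gives x* = 360 and P* = 124.
With the subsidy, sellers receive Ps = Pb + 37 for each unit, where Pb is the price buyers pay.
On the curves, Pb = 1024 - 2.5x and Ps = 508/7 + (1/7)x; the wedge Ps − Pb = 37 gives 508/7 + (1/7)x − (1024 - 2.5x) = 37, so x' = 374.
Then Pb = 1024 − 2.5·374 = 89 and Ps = 508/7 + (1/7)·374 = 126.

x' = 374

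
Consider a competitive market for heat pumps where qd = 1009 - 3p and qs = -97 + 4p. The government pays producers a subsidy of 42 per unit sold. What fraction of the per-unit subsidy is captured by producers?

Pre-subsidy: 1009 - 3p = -97 + 4p gives p* = 158, q* = 535.
With the subsidy, sellers receive ps = pb + 42 for each unit, where pb is the price buyers pay.
Supply in terms of pb becomes qs = -97 + 4(pb + 42) = 71 + 4pb. Setting this equal to demand: 1009 - 3pb = 71 + 4pb, so pb = 134.
Sellers receive ps = 134 + 42 = 176; q' = 1009 − 3·134 = 607.
Buyers' price falls by p* − pb = 158 − 134 = 24; sellers' price rises by ps − p* = 176 − 158 = 18.
So producers capture 18/42 = 3/7 of each unit of subsidy.

Producer share = 3/7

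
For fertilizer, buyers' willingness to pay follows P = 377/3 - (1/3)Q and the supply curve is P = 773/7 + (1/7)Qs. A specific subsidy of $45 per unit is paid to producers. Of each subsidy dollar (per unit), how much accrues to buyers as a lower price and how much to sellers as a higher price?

Buyers gain $31.5 per unit; sellers gain $13.5 per unit

Pre-subsidy: 377/3 - (1/3)Q = 773/7 + (1/7)Q gives Q* = 32 and P* = 115.
With the subsidy, sellers receive Ps = Pb + 45 for each unit, where Pb is the price buyers pay.
On the curves, Pb = 377/3 - (1/3)Q and Ps = 773/7 + (1/7)Q; the wedge Ps − Pb = 45 gives 773/7 + (1/7)Q − (377/3 - (1/3)Q) = 45, so Q' = 126.5.
Then Pb = 377/3 − (1/3)·126.5 = 83.5 and Ps = 773/7 + (1/7)·126.5 = 128.5.
Buyers' price falls by P* − Pb = 115 − 83.5 = 31.5; sellers' price rises by Ps − P* = 128.5 − 115 = 13.5.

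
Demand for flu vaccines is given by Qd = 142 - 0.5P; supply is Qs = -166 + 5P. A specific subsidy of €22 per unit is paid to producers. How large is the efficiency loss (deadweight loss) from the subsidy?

Pre-subsidy: 142 - 0.5P = -166 + 5P gives P* = 56, Q* = 114.
With the subsidy, sellers receive Ps = Pb + 22 for each unit, where Pb is the price buyers pay.
Supply in terms of Pb becomes Qs = -166 + 5(Pb + 22) = -56 + 5Pb. Setting this equal to demand: 142 - 0.5Pb = -56 + 5Pb, so Pb = 36.
Sellers receive Ps = 36 + 22 = 58; Q' = 142 − 0.5·36 = 124.
The subsidy expands output by 124 − 114 = 10 past the efficient level; on those units the gap between marginal cost and willingness to pay runs from 0 up to 22.
DWL = ½ × 22 × 10 = 110.

Deadweight loss = €110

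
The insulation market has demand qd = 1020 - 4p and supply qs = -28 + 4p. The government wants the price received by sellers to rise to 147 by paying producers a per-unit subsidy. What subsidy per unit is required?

Required subsidy s = 32 per unit

At a seller price of 147, quantity supplied is -28 + 4·147 = 560.
Buyers absorb 560 only when they pay pb with 1020 − 4·pb = 560, i.e. pb = 115.
s = ps − pb = 147 − 115 = 32.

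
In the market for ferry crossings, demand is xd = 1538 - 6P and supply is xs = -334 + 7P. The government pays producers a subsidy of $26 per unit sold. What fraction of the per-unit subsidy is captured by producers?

Producer share = 6/13

Pre-subsidy: 1538 - 6P = -334 + 7P gives P* = 144, x* = 674.
With the subsidy, sellers receive Ps = Pb + 26 for each unit, where Pb is the price buyers pay.
Supply in terms of Pb becomes xs = -334 + 7(Pb + 26) = -152 + 7Pb. Setting this equal to demand: 1538 - 6Pb = -152 + 7Pb, so Pb = 130.
Sellers receive Ps = 130 + 26 = 156; x' = 1538 − 6·130 = 758.
Buyers' price falls by P* − Pb = 144 − 130 = 14; sellers' price rises by Ps − P* = 156 − 144 = 12.
So producers capture 12/26 = 6/13 of each unit of subsidy.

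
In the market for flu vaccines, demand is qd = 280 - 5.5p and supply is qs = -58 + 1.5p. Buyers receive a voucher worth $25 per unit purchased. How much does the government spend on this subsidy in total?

Government cost = 30725/28

Pre-subsidy: 280 - 5.5p = -58 + 1.5p gives p* = 338/7, q* = 101/7.
With the rebate, buyers effectively pay pb = ps − 25, where ps is the price sellers receive.
Demand in terms of ps becomes qd = 280 − 5.5(ps − 25) = 417.5 - 5.5ps. Setting this equal to supply: 417.5 - 5.5ps = -58 + 1.5ps, so ps = 951/14.
Buyers pay pb = 951/14 − 25 = 601/14; q' = -58 + 1.5·(951/14) = 1229/28.
Government outlay = subsidy × quantity = 25 × 1229/28 = 30725/28.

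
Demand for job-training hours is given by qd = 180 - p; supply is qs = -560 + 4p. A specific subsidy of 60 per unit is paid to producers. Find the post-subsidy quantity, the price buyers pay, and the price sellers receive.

q' = 80; buyers pay 100; sellers receive 160

Pre-subsidy: 180 - p = -560 + 4p gives p* = 148, q* = 32.
With the subsidy, sellers receive ps = pb + 60 for each unit, where pb is the price buyers pay.
Supply in terms of pb becomes qs = -560 + 4(pb + 60) = -320 + 4pb. Setting this equal to demand: 180 - pb = -320 + 4pb, so pb = 100.
Sellers receive ps = 100 + 60 = 160; q' = 180 − 1·100 = 80.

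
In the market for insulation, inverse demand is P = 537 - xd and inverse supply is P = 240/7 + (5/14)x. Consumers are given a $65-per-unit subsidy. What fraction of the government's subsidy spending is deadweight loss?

Pre-subsidy: 537 - x = 240/7 + (5/14)x gives x* = 7038/19 and P* = 3165/19.
With the rebate, buyers effectively pay Pb = Ps − 65, where Ps is the price sellers receive.
On the curves, Pb = 537 - x and Ps = 240/7 + (5/14)x; the wedge Ps − Pb = 65 gives 240/7 + (5/14)x − (537 - x) = 65, so x' = 7948/19.
Then Pb = 537 − 1·(7948/19) = 2255/19 and Ps = 240/7 + (5/14)·(7948/19) = 3490/19.
ΔCS = ½(7038/19 + 7948/19)(3165/19 − 2255/19) = 6818630/361; ΔPS = ½(7038/19 + 7948/19)(3490/19 − 3165/19) = 2435225/361.
Government spending = 65 × 7948/19 = 516620/19.
DWL = ½ × 65 × (7948/19 − 7038/19) = 29575/19; fraction = (29575/19) / (516620/19) = 455/7948.

DWL / government spending = 455/7948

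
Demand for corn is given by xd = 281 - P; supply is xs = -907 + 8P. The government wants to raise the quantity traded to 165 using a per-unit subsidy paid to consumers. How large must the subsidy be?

At x = 165, invert demand for the buyer price: Pb = (281 − 165)/1 = 116; invert supply for the seller price: Ps = (165 − (-907))/8 = 134.
The subsidy must fill the gap: s = Ps − Pb = 134 − 116 = 18.

Required subsidy s = 18 per unit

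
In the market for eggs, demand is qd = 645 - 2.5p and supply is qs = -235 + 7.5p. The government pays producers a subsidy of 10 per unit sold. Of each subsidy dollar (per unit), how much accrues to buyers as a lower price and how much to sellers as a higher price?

Pre-subsidy: 645 - 2.5p = -235 + 7.5p gives p* = 88, q* = 425.
With the subsidy, sellers receive ps = pb + 10 for each unit, where pb is the price buyers pay.
Supply in terms of pb becomes qs = -235 + 7.5(pb + 10) = -160 + 7.5pb. Setting this equal to demand: 645 - 2.5pb = -160 + 7.5pb, so pb = 80.5.
Sellers receive ps = 80.5 + 10 = 90.5; q' = 645 − 2.5·80.5 = 443.75.
Buyers' price falls by p* − pb = 88 − 80.5 = 7.5; sellers' price rises by ps − p* = 90.5 − 88 = 2.5.

Buyers gain 7.5 per unit; sellers gain 2.5 per unit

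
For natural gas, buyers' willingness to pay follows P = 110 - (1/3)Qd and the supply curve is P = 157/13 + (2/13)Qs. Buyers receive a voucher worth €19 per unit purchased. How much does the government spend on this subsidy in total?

Government cost = €4560

Pre-subsidy: 110 - (1/3)Q = 157/13 + (2/13)Q gives Q* = 201 and P* = 43.
With the rebate, buyers effectively pay Pb = Ps − 19, where Ps is the price sellers receive.
On the curves, Pb = 110 - (1/3)Q and Ps = 157/13 + (2/13)Q; the wedge Ps − Pb = 19 gives 157/13 + (2/13)Q − (110 - (1/3)Q) = 19, so Q' = 240.
Then Pb = 110 − (1/3)·240 = 30 and Ps = 157/13 + (2/13)·240 = 49.
Government outlay = subsidy × quantity = 19 × 240 = 4560.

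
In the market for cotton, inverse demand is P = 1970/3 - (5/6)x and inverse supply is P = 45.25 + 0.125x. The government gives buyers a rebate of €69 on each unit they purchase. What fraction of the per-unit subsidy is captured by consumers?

Pre-subsidy: 1970/3 - (5/6)x = 45.25 + 0.125x gives x* = 638 and P* = 125.
With the rebate, buyers effectively pay Pb = Ps − 69, where Ps is the price sellers receive.
On the curves, Pb = 1970/3 - (5/6)x and Ps = 45.25 + 0.125x; the wedge Ps − Pb = 69 gives 45.25 + 0.125x − (1970/3 - (5/6)x) = 69, so x' = 710.
Then Pb = 1970/3 − (5/6)·710 = 65 and Ps = 45.25 + 0.125·710 = 134.
Buyers' price falls by P* − Pb = 125 − 65 = 60; sellers' price rises by Ps − P* = 134 − 125 = 9.
So consumers capture 60/69 = 20/23 of each unit of subsidy.

Consumer share = 20/23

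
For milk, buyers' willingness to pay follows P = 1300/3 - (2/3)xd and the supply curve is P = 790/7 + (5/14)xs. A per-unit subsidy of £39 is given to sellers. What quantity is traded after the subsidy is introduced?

Pre-subsidy: 1300/3 - (2/3)x = 790/7 + (5/14)x gives x* = 13460/43 and P* = 9660/43.
With the subsidy, sellers receive Ps = Pb + 39 for each unit, where Pb is the price buyers pay.
On the curves, Pb = 1300/3 - (2/3)x and Ps = 790/7 + (5/14)x; the wedge Ps − Pb = 39 gives 790/7 + (5/14)x − (1300/3 - (2/3)x) = 39, so x' = 15098/43.
Then Pb = 1300/3 − (2/3)·(15098/43) = 8568/43 and Ps = 790/7 + (5/14)·(15098/43) = 10245/43.

x' = 15098/43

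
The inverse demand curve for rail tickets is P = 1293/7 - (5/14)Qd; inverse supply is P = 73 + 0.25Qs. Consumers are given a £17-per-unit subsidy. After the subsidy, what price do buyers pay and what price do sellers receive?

Buyers pay £109; sellers receive £126

Pre-subsidy: 1293/7 - (5/14)Q = 73 + 0.25Q gives Q* = 184 and P* = 119.
With the rebate, buyers effectively pay Pb = Ps − 17, where Ps is the price sellers receive.
On the curves, Pb = 1293/7 - (5/14)Q and Ps = 73 + 0.25Q; the wedge Ps − Pb = 17 gives 73 + 0.25Q − (1293/7 - (5/14)Q) = 17, so Q' = 212.
Then Pb = 1293/7 − (5/14)·212 = 109 and Ps = 73 + 0.25·212 = 126.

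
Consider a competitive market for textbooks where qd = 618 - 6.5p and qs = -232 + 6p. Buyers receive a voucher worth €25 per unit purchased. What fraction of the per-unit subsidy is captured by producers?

Pre-subsidy: 618 - 6.5p = -232 + 6p gives p* = 68, q* = 176.
With the rebate, buyers effectively pay pb = ps − 25, where ps is the price sellers receive.
Demand in terms of ps becomes qd = 618 − 6.5(ps − 25) = 780.5 - 6.5ps. Setting this equal to supply: 780.5 - 6.5ps = -232 + 6ps, so ps = 81.
Buyers pay pb = 81 − 25 = 56; q' = -232 + 6·81 = 254.
Buyers' price falls by p* − pb = 68 − 56 = 12; sellers' price rises by ps − p* = 81 − 68 = 13.
So producers capture 13/25 = 0.52 of each unit of subsidy.

Producer share = 0.52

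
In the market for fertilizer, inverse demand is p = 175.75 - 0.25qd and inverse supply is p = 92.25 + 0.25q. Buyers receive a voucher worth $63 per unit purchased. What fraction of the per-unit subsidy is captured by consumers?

Consumer share = 0.5

Pre-subsidy: 175.75 - 0.25q = 92.25 + 0.25q gives q* = 167 and p* = 134.
With the rebate, buyers effectively pay pb = ps − 63, where ps is the price sellers receive.
On the curves, pb = 175.75 - 0.25q and ps = 92.25 + 0.25q; the wedge ps − pb = 63 gives 92.25 + 0.25q − (175.75 - 0.25q) = 63, so q' = 293.
Then pb = 175.75 − 0.25·293 = 102.5 and ps = 92.25 + 0.25·293 = 165.5.
Buyers' price falls by p* − pb = 134 − 102.5 = 31.5; sellers' price rises by ps − p* = 165.5 − 134 = 31.5.
So consumers capture 31.5/63 = 0.5 of each unit of subsidy.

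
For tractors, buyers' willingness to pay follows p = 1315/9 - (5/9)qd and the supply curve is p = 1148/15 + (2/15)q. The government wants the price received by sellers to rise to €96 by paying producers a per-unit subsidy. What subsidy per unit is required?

Required subsidy s = €31 per unit

At a seller price of 96, quantity supplied is -574 + 7.5·96 = 146.
Buyers absorb 146 only when they pay pb = 1315/9 − (5/9)·146 = 65.
s = ps − pb = 96 − 65 = 31.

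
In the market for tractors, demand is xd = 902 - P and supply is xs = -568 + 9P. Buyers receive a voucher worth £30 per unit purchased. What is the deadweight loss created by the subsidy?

Pre-subsidy: 902 - P = -568 + 9P gives P* = 147, x* = 755.
With the rebate, buyers effectively pay Pb = Ps − 30, where Ps is the price sellers receive.
Demand in terms of Ps becomes xd = 902 − 1(Ps − 30) = 932 - Ps. Setting this equal to supply: 932 - Ps = -568 + 9Ps, so Ps = 150.
Buyers pay Pb = 150 − 30 = 120; x' = -568 + 9·150 = 782.
The subsidy expands output by 782 − 755 = 27 past the efficient level; on those units the gap between marginal cost and willingness to pay runs from 0 up to 30.
DWL = ½ × 30 × 27 = 405.

Deadweight loss = £405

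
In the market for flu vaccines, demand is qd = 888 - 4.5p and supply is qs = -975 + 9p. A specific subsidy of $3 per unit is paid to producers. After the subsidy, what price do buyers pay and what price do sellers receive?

Pre-subsidy: 888 - 4.5p = -975 + 9p gives p* = 138, q* = 267.
With the subsidy, sellers receive ps = pb + 3 for each unit, where pb is the price buyers pay.
Supply in terms of pb becomes qs = -975 + 9(pb + 3) = -948 + 9pb. Setting this equal to demand: 888 - 4.5pb = -948 + 9pb, so pb = 136.
Sellers receive ps = 136 + 3 = 139; q' = 888 − 4.5·136 = 276.

Buyers pay $136; sellers receive $139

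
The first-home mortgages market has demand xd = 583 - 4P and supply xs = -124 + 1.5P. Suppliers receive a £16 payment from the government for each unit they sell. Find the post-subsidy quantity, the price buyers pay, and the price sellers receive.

Pre-subsidy: 583 - 4P = -124 + 1.5P gives P* = 1414/11, x* = 757/11.
With the subsidy, sellers receive Ps = Pb + 16 for each unit, where Pb is the price buyers pay.
Supply in terms of Pb becomes xs = -124 + 1.5(Pb + 16) = -100 + 1.5Pb. Setting this equal to demand: 583 - 4Pb = -100 + 1.5Pb, so Pb = 1366/11.
Sellers receive Ps = 1366/11 + 16 = 1542/11; x' = 583 − 4·(1366/11) = 949/11.

x' = 949/11; buyers pay 1366/11; sellers receive 1542/11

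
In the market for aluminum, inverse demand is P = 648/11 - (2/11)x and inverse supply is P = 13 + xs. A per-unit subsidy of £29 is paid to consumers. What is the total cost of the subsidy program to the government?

Pre-subsidy: 648/11 - (2/11)x = 13 + x gives x* = 505/13 and P* = 674/13.
With the rebate, buyers effectively pay Pb = Ps − 29, where Ps is the price sellers receive.
On the curves, Pb = 648/11 - (2/11)x and Ps = 13 + x; the wedge Ps − Pb = 29 gives 13 + x − (648/11 - (2/11)x) = 29, so x' = 824/13.
Then Pb = 648/11 − (2/11)·(824/13) = 616/13 and Ps = 13 + 1·(824/13) = 993/13.
Government outlay = subsidy × quantity = 29 × 824/13 = 23896/13.

Government cost = 23896/13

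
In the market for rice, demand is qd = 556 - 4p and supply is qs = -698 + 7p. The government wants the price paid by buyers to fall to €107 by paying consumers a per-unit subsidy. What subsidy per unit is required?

Required subsidy s = €11 per unit

At a buyer price of 107, quantity demanded is 556 − 4·107 = 128.
Sellers supply 128 only when they receive ps with -698 + 7·ps = 128, i.e. ps = 118.
s = ps − pb = 118 − 107 = 11.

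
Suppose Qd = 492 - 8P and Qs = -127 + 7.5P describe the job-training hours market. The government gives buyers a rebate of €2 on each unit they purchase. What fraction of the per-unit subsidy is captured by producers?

Pre-subsidy: 492 - 8P = -127 + 7.5P gives P* = 1238/31, Q* = 5348/31.
With the rebate, buyers effectively pay Pb = Ps − 2, where Ps is the price sellers receive.
Demand in terms of Ps becomes Qd = 492 − 8(Ps − 2) = 508 - 8Ps. Setting this equal to supply: 508 - 8Ps = -127 + 7.5Ps, so Ps = 1270/31.
Buyers pay Pb = 1270/31 − 2 = 1208/31; Q' = -127 + 7.5·(1270/31) = 5588/31.
Buyers' price falls by P* − Pb = 1238/31 − 1208/31 = 30/31; sellers' price rises by Ps − P* = 1270/31 − 1238/31 = 32/31.
So producers capture (32/31)/2 = 16/31 of each unit of subsidy.

Producer share = 16/31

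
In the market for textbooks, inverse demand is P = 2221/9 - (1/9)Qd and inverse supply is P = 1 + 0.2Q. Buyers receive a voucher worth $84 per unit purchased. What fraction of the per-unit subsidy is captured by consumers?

Consumer share = 5/14

Pre-subsidy: 2221/9 - (1/9)Q = 1 + 0.2Q gives Q* = 790 and P* = 159.
With the rebate, buyers effectively pay Pb = Ps − 84, where Ps is the price sellers receive.
On the curves, Pb = 2221/9 - (1/9)Q and Ps = 1 + 0.2Q; the wedge Ps − Pb = 84 gives 1 + 0.2Q − (2221/9 - (1/9)Q) = 84, so Q' = 1060.
Then Pb = 2221/9 − (1/9)·1060 = 129 and Ps = 1 + 0.2·1060 = 213.
Buyers' price falls by P* − Pb = 159 − 129 = 30; sellers' price rises by Ps − P* = 213 − 159 = 54.
So consumers capture 30/84 = 5/14 of each unit of subsidy.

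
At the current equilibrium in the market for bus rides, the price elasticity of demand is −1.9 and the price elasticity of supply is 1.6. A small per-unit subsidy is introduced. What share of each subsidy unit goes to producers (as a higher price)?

For a small subsidy around the equilibrium, the benefit split depends on the relative slopes, which at a point are proportional to the elasticities.
Buyer share = εs/(εs + |εd|) = 1.6/(1.6 + 1.9) = 16/35; seller share = |εd|/(εs + |εd|) = 19/35.
So producers capture 19/35 of the subsidy.

Producer share = 19/35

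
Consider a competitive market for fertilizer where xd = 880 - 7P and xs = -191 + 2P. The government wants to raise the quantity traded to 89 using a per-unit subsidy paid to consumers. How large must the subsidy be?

At x = 89, invert demand for the buyer price: Pb = (880 − 89)/7 = 113; invert supply for the seller price: Ps = (89 − (-191))/2 = 140.
The subsidy must fill the gap: s = Ps − Pb = 140 − 113 = 27.

Required subsidy s = 27 per unit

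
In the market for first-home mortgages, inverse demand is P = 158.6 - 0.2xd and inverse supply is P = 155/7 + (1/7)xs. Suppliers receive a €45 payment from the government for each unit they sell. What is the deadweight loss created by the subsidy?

Deadweight loss = €2953.125

Pre-subsidy: 158.6 - 0.2x = 155/7 + (1/7)x gives x* = 398 and P* = 79.
With the subsidy, sellers receive Ps = Pb + 45 for each unit, where Pb is the price buyers pay.
On the curves, Pb = 158.6 - 0.2x and Ps = 155/7 + (1/7)x; the wedge Ps − Pb = 45 gives 155/7 + (1/7)x − (158.6 - 0.2x) = 45, so x' = 529.25.
Then Pb = 158.6 − 0.2·529.25 = 52.75 and Ps = 155/7 + (1/7)·529.25 = 97.75.
The subsidy expands output by 529.25 − 398 = 131.25 past the efficient level; on those units the gap between marginal cost and willingness to pay runs from 0 up to 45.
DWL = ½ × 45 × 131.25 = 2953.125.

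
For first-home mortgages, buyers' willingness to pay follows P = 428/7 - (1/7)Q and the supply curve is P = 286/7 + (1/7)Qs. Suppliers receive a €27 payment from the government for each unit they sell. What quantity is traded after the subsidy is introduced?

Q' = 165.5

Pre-subsidy: 428/7 - (1/7)Q = 286/7 + (1/7)Q gives Q* = 71 and P* = 51.
With the subsidy, sellers receive Ps = Pb + 27 for each unit, where Pb is the price buyers pay.
On the curves, Pb = 428/7 - (1/7)Q and Ps = 286/7 + (1/7)Q; the wedge Ps − Pb = 27 gives 286/7 + (1/7)Q − (428/7 - (1/7)Q) = 27, so Q' = 165.5.
Then Pb = 428/7 − (1/7)·165.5 = 37.5 and Ps = 286/7 + (1/7)·165.5 = 64.5.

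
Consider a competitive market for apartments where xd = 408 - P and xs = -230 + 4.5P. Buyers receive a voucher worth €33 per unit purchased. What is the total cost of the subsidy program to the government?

Government cost = €10527

Pre-subsidy: 408 - P = -230 + 4.5P gives P* = 116, x* = 292.
With the rebate, buyers effectively pay Pb = Ps − 33, where Ps is the price sellers receive.
Demand in terms of Ps becomes xd = 408 − 1(Ps − 33) = 441 - Ps. Setting this equal to supply: 441 - Ps = -230 + 4.5Ps, so Ps = 122.
Buyers pay Pb = 122 − 33 = 89; x' = -230 + 4.5·122 = 319.
Government outlay = subsidy × quantity = 33 × 319 = 10527.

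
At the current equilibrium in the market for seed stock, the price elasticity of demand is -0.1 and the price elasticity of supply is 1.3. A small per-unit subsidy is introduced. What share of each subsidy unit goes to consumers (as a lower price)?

Consumer share = 13/14

For a small subsidy around the equilibrium, the benefit split depends on the relative slopes, which at a point are proportional to the elasticities.
Buyer share = εs/(εs + |εd|) = 1.3/(1.3 + 0.1) = 13/14; seller share = |εd|/(εs + |εd|) = 1/14.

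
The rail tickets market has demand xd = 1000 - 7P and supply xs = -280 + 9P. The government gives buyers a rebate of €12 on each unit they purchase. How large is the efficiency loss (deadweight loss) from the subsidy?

Pre-subsidy: 1000 - 7P = -280 + 9P gives P* = 80, x* = 440.
With the rebate, buyers effectively pay Pb = Ps − 12, where Ps is the price sellers receive.
Demand in terms of Ps becomes xd = 1000 − 7(Ps − 12) = 1084 - 7Ps. Setting this equal to supply: 1084 - 7Ps = -280 + 9Ps, so Ps = 85.25.
Buyers pay Pb = 85.25 − 12 = 73.25; x' = -280 + 9·85.25 = 487.25.
The subsidy expands output by 487.25 − 440 = 47.25 past the efficient level; on those units the gap between marginal cost and willingness to pay runs from 0 up to 12.
DWL = ½ × 12 × 47.25 = 283.5.

Deadweight loss = €283.5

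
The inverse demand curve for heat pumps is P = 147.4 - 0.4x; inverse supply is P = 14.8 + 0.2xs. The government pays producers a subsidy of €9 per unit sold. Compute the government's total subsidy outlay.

Government cost = €2124

Pre-subsidy: 147.4 - 0.4x = 14.8 + 0.2x gives x* = 221 and P* = 59.
With the subsidy, sellers receive Ps = Pb + 9 for each unit, where Pb is the price buyers pay.
On the curves, Pb = 147.4 - 0.4x and Ps = 14.8 + 0.2x; the wedge Ps − Pb = 9 gives 14.8 + 0.2x − (147.4 - 0.4x) = 9, so x' = 236.
Then Pb = 147.4 − 0.4·236 = 53 and Ps = 14.8 + 0.2·236 = 62.
Government outlay = subsidy × quantity = 9 × 236 = 2124.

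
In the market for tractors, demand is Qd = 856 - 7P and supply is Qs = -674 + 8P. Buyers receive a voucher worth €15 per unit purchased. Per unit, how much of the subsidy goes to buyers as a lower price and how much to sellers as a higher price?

Pre-subsidy: 856 - 7P = -674 + 8P gives P* = 102, Q* = 142.
With the rebate, buyers effectively pay Pb = Ps − 15, where Ps is the price sellers receive.
Demand in terms of Ps becomes Qd = 856 − 7(Ps − 15) = 961 - 7Ps. Setting this equal to supply: 961 - 7Ps = -674 + 8Ps, so Ps = 109.
Buyers pay Pb = 109 − 15 = 94; Q' = -674 + 8·109 = 198.
Buyers' price falls by P* − Pb = 102 − 94 = 8; sellers' price rises by Ps − P* = 109 − 102 = 7.

Buyers gain €8 per unit; sellers gain €7 per unit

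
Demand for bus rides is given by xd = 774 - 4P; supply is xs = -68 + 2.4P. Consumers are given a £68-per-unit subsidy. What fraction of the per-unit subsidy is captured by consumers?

Consumer share = 0.375

Pre-subsidy: 774 - 4P = -68 + 2.4P gives P* = 131.5625, x* = 247.75.
With the rebate, buyers effectively pay Pb = Ps − 68, where Ps is the price sellers receive.
Demand in terms of Ps becomes xd = 774 − 4(Ps − 68) = 1046 - 4Ps. Setting this equal to supply: 1046 - 4Ps = -68 + 2.4Ps, so Ps = 174.0625.
Buyers pay Pb = 174.0625 − 68 = 106.0625; x' = -68 + 2.4·174.0625 = 349.75.
Buyers' price falls by P* − Pb = 131.5625 − 106.0625 = 25.5; sellers' price rises by Ps − P* = 174.0625 − 131.5625 = 42.5.
So consumers capture 25.5/68 = 0.375 of each unit of subsidy.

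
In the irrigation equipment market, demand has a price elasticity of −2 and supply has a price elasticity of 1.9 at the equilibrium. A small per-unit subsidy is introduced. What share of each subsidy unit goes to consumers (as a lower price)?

Consumer share = 19/39

For a small subsidy around the equilibrium, the benefit split depends on the relative slopes, which at a point are proportional to the elasticities.
Buyer share = εs/(εs + |εd|) = 1.9/(1.9 + 2) = 19/39; seller share = |εd|/(εs + |εd|) = 20/39.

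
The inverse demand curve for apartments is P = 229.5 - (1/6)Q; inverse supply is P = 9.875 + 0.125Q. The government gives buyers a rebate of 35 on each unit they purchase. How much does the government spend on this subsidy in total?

Pre-subsidy: 229.5 - (1/6)Q = 9.875 + 0.125Q gives Q* = 753 and P* = 104.
With the rebate, buyers effectively pay Pb = Ps − 35, where Ps is the price sellers receive.
On the curves, Pb = 229.5 - (1/6)Q and Ps = 9.875 + 0.125Q; the wedge Ps − Pb = 35 gives 9.875 + 0.125Q − (229.5 - (1/6)Q) = 35, so Q' = 873.
Then Pb = 229.5 − (1/6)·873 = 84 and Ps = 9.875 + 0.125·873 = 119.
Government outlay = subsidy × quantity = 35 × 873 = 30555.

Government cost = 30555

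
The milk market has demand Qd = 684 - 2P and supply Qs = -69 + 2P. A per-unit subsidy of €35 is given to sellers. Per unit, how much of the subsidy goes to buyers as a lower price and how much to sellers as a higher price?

Buyers gain €17.5 per unit; sellers gain €17.5 per unit

Pre-subsidy: 684 - 2P = -69 + 2P gives P* = 188.25, Q* = 307.5.
With the subsidy, sellers receive Ps = Pb + 35 for each unit, where Pb is the price buyers pay.
Supply in terms of Pb becomes Qs = -69 + 2(Pb + 35) = 1 + 2Pb. Setting this equal to demand: 684 - 2Pb = 1 + 2Pb, so Pb = 170.75.
Sellers receive Ps = 170.75 + 35 = 205.75; Q' = 684 − 2·170.75 = 342.5.
Buyers' price falls by P* − Pb = 188.25 − 170.75 = 17.5; sellers' price rises by Ps − P* = 205.75 − 188.25 = 17.5.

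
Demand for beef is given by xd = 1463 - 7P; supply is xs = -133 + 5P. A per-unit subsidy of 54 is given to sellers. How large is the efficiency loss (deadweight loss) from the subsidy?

Deadweight loss = 4252.5

Pre-subsidy: 1463 - 7P = -133 + 5P gives P* = 133, x* = 532.
With the subsidy, sellers receive Ps = Pb + 54 for each unit, where Pb is the price buyers pay.
Supply in terms of Pb becomes xs = -133 + 5(Pb + 54) = 137 + 5Pb. Setting this equal to demand: 1463 - 7Pb = 137 + 5Pb, so Pb = 110.5.
Sellers receive Ps = 110.5 + 54 = 164.5; x' = 1463 − 7·110.5 = 689.5.
The subsidy expands output by 689.5 − 532 = 157.5 past the efficient level; on those units the gap between marginal cost and willingness to pay runs from 0 up to 54.
DWL = ½ × 54 × 157.5 = 4252.5.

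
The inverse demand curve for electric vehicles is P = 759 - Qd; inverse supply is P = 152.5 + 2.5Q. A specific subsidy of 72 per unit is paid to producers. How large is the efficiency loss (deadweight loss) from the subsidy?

Deadweight loss = 5184/7

Pre-subsidy: 759 - Q = 152.5 + 2.5Q gives Q* = 1213/7 and P* = 4100/7.
With the subsidy, sellers receive Ps = Pb + 72 for each unit, where Pb is the price buyers pay.
On the curves, Pb = 759 - Q and Ps = 152.5 + 2.5Q; the wedge Ps − Pb = 72 gives 152.5 + 2.5Q − (759 - Q) = 72, so Q' = 1357/7.
Then Pb = 759 − 1·(1357/7) = 3956/7 and Ps = 152.5 + 2.5·(1357/7) = 4460/7.
The subsidy expands output by 1357/7 − 1213/7 = 144/7 past the efficient level; on those units the gap between marginal cost and willingness to pay runs from 0 up to 72.
DWL = ½ × 72 × 144/7 = 5184/7.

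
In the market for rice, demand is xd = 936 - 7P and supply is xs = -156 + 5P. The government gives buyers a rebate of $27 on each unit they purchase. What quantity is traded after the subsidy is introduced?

Pre-subsidy: 936 - 7P = -156 + 5P gives P* = 91, x* = 299.
With the rebate, buyers effectively pay Pb = Ps − 27, where Ps is the price sellers receive.
Demand in terms of Ps becomes xd = 936 − 7(Ps − 27) = 1125 - 7Ps. Setting this equal to supply: 1125 - 7Ps = -156 + 5Ps, so Ps = 106.75.
Buyers pay Pb = 106.75 − 27 = 79.75; x' = -156 + 5·106.75 = 377.75.

x' = 377.75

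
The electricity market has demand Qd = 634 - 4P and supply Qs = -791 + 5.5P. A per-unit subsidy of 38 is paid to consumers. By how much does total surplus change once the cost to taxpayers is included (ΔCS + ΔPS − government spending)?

Pre-subsidy: 634 - 4P = -791 + 5.5P gives P* = 150, Q* = 34.
With the rebate, buyers effectively pay Pb = Ps − 38, where Ps is the price sellers receive.
Demand in terms of Ps becomes Qd = 634 − 4(Ps − 38) = 786 - 4Ps. Setting this equal to supply: 786 - 4Ps = -791 + 5.5Ps, so Ps = 166.
Buyers pay Pb = 166 − 38 = 128; Q' = -791 + 5.5·166 = 122.
ΔCS = ½(34 + 122)(150 − 128) = 1716; ΔPS = ½(34 + 122)(166 − 150) = 1248.
Government spending = 38 × 122 = 4636.
Net change = 1716 + 1248 − 4636 = -1672. The loss equals the DWL triangle ½·38·88.

Net change in total surplus = -1672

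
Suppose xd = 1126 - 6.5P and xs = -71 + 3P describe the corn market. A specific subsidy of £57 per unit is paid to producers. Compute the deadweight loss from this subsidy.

Pre-subsidy: 1126 - 6.5P = -71 + 3P gives P* = 126, x* = 307.
With the subsidy, sellers receive Ps = Pb + 57 for each unit, where Pb is the price buyers pay.
Supply in terms of Pb becomes xs = -71 + 3(Pb + 57) = 100 + 3Pb. Setting this equal to demand: 1126 - 6.5Pb = 100 + 3Pb, so Pb = 108.
Sellers receive Ps = 108 + 57 = 165; x' = 1126 − 6.5·108 = 424.
The subsidy expands output by 424 − 307 = 117 past the efficient level; on those units the gap between marginal cost and willingness to pay runs from 0 up to 57.
DWL = ½ × 57 × 117 = 3334.5.

Deadweight loss = £3334.5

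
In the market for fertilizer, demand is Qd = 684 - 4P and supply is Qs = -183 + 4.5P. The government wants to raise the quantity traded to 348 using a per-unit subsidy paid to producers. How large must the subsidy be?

Required subsidy s = 34 per unit

At Q = 348, invert demand for the buyer price: Pb = (684 − 348)/4 = 84; invert supply for the seller price: Ps = (348 − (-183))/4.5 = 118.
The subsidy must fill the gap: s = Ps − Pb = 118 − 84 = 34.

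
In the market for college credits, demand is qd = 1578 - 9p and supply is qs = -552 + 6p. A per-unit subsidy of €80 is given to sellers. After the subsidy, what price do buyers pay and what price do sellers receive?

Pre-subsidy: 1578 - 9p = -552 + 6p gives p* = 142, q* = 300.
With the subsidy, sellers receive ps = pb + 80 for each unit, where pb is the price buyers pay.
Supply in terms of pb becomes qs = -552 + 6(pb + 80) = -72 + 6pb. Setting this equal to demand: 1578 - 9pb = -72 + 6pb, so pb = 110.
Sellers receive ps = 110 + 80 = 190; q' = 1578 − 9·110 = 588.

Buyers pay €110; sellers receive €190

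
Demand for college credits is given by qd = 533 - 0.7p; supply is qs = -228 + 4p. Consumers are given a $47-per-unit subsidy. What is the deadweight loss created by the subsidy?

Pre-subsidy: 533 - 0.7p = -228 + 4p gives p* = 7610/47, q* = 19724/47.
With the rebate, buyers effectively pay pb = ps − 47, where ps is the price sellers receive.
Demand in terms of ps becomes qd = 533 − 0.7(ps − 47) = 565.9 - 0.7ps. Setting this equal to supply: 565.9 - 0.7ps = -228 + 4ps, so ps = 7939/47.
Buyers pay pb = 7939/47 − 47 = 5730/47; q' = -228 + 4·(7939/47) = 21040/47.
The subsidy expands output by 21040/47 − 19724/47 = 28 past the efficient level; on those units the gap between marginal cost and willingness to pay runs from 0 up to 47.
DWL = ½ × 47 × 28 = 658.

Deadweight loss = $658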